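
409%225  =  184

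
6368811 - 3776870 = 2591941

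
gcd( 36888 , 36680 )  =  8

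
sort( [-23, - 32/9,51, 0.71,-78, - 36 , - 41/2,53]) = [-78,-36, - 23,-41/2, - 32/9,0.71,51,53]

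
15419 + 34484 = 49903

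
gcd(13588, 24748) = 4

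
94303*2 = 188606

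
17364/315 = 5788/105=55.12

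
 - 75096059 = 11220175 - 86316234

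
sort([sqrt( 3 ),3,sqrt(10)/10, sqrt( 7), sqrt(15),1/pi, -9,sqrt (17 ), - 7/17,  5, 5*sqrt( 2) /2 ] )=[ - 9,-7/17, sqrt(10)/10,1/pi, sqrt( 3), sqrt(7 ),3 , 5*sqrt(2)/2,sqrt( 15 ), sqrt (17), 5] 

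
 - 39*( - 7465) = 291135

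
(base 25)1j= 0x2c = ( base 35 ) 19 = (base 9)48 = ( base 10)44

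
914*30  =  27420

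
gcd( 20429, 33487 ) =1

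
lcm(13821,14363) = 732513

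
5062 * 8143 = 41219866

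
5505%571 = 366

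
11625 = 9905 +1720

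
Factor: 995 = 5^1*199^1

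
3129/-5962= -3129/5962 = - 0.52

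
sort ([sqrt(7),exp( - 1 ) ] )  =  [ exp ( - 1), sqrt( 7)] 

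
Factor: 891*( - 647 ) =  - 3^4*11^1*647^1 = - 576477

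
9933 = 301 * 33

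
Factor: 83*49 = 4067 =7^2*83^1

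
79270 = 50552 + 28718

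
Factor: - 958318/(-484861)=2^1 * 13^( - 2)*19^( - 1) * 23^1*83^1*151^( - 1 )*251^1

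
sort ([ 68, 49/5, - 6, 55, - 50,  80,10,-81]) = [  -  81, -50, - 6, 49/5,10,55, 68  ,  80] 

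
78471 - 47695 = 30776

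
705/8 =705/8=88.12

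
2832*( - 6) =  - 16992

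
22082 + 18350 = 40432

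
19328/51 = 19328/51 = 378.98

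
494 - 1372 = - 878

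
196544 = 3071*64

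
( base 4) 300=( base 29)1J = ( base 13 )39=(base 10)48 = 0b110000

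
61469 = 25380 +36089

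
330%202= 128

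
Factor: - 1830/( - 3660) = 2^(  -  1 ) = 1/2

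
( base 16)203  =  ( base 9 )632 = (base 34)f5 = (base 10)515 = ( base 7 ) 1334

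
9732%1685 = 1307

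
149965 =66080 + 83885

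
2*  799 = 1598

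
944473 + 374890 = 1319363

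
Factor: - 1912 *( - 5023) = 9603976 = 2^3*239^1 * 5023^1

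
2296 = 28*82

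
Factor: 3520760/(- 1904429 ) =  - 2^3 * 5^1 * 88019^1*1904429^( - 1) 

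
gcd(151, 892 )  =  1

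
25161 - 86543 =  - 61382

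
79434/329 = 79434/329 = 241.44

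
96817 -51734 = 45083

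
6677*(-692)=  -  4620484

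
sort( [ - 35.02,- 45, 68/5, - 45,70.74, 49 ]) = [ - 45,  -  45, - 35.02,68/5, 49 , 70.74]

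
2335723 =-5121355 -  - 7457078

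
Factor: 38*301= 2^1*7^1*19^1*43^1=11438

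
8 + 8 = 16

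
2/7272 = 1/3636  =  0.00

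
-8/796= - 2/199 = - 0.01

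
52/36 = 1 + 4/9 = 1.44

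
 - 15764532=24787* ( - 636)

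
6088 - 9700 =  - 3612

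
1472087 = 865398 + 606689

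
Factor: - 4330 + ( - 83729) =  - 88059 =- 3^1*149^1*197^1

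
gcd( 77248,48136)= 8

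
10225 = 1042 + 9183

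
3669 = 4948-1279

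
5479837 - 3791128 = 1688709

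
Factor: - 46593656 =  - 2^3*37^1*157411^1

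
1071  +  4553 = 5624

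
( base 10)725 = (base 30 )o5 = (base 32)ml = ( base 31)nc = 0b1011010101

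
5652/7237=5652/7237=0.78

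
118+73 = 191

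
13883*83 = 1152289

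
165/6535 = 33/1307 = 0.03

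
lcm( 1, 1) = 1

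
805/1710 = 161/342 = 0.47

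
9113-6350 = 2763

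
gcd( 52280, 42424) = 8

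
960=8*120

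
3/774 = 1/258 =0.00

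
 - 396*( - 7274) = 2880504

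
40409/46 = 878  +  21/46=878.46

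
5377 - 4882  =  495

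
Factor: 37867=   19^1*1993^1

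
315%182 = 133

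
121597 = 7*17371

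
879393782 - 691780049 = 187613733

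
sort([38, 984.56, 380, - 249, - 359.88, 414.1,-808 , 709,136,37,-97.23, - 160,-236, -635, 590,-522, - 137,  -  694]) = [ - 808, - 694  ,-635, - 522, -359.88, - 249 ,-236,-160,-137,-97.23, 37, 38, 136,380, 414.1, 590, 709, 984.56 ] 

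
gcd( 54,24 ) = 6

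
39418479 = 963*40933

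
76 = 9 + 67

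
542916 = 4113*132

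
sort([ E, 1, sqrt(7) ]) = [1, sqrt(7), E ]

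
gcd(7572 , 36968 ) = 4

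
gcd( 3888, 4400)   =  16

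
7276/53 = 137+15/53 = 137.28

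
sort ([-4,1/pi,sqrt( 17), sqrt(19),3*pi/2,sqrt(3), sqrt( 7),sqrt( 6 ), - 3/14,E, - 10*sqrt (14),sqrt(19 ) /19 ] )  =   [ - 10*sqrt(14 ),  -  4 , - 3/14 , sqrt(19)/19,1/pi,sqrt(3), sqrt(6),sqrt(7), E,sqrt( 17 ),sqrt ( 19 ),3 * pi/2 ]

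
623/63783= 623/63783 = 0.01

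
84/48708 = 7/4059 = 0.00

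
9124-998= 8126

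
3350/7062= 1675/3531  =  0.47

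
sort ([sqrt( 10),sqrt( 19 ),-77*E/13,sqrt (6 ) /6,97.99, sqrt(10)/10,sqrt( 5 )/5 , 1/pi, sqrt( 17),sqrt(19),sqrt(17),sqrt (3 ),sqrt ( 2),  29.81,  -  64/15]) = [ - 77*E/13, - 64/15,sqrt (10)/10,  1/pi,sqrt( 6 )/6, sqrt( 5 ) /5,  sqrt( 2 ),sqrt( 3 ),sqrt( 10 ), sqrt(17 ), sqrt( 17) , sqrt(19), sqrt( 19 ),29.81,  97.99]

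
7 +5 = 12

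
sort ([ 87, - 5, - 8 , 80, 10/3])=[ - 8, - 5,10/3, 80, 87]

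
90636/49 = 1849+5/7 = 1849.71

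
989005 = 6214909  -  5225904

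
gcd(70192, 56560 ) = 16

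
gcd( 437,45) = 1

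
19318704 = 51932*372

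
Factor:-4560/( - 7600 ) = 3^1*5^( - 1) = 3/5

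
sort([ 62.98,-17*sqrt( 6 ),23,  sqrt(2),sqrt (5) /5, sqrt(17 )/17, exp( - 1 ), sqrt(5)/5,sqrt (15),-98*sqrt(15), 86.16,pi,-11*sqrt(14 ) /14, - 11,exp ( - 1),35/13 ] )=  [-98*sqrt(15 ), - 17  *sqrt ( 6 ), - 11, - 11*sqrt(14 ) /14, sqrt(17 ) /17, exp( - 1),exp( - 1)  ,  sqrt(5)/5,sqrt( 5 )/5, sqrt( 2 ),  35/13,pi, sqrt(15 ), 23,62.98, 86.16 ]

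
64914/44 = 1475 + 7/22 = 1475.32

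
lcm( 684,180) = 3420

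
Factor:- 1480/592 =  - 5/2 = - 2^(-1)*5^1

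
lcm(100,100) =100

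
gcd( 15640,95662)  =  2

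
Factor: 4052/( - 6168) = - 2^( - 1)*3^( - 1)*257^( - 1)*1013^1 = -1013/1542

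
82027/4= 20506 + 3/4 =20506.75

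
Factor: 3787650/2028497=2^1*3^2*5^2 * 241^( - 1) = 450/241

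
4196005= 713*5885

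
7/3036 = 7/3036 = 0.00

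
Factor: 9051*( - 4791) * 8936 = - 387494815176 = - 2^3*3^2 * 7^1*431^1*1117^1*1597^1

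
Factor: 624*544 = 339456  =  2^9* 3^1 *13^1*17^1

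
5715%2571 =573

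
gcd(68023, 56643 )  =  1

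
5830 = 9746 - 3916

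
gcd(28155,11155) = 5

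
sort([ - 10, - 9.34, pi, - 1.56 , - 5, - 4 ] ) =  [ - 10, - 9.34, - 5, - 4,  -  1.56,pi ] 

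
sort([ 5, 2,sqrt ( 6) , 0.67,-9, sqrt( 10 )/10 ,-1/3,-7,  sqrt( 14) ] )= [-9, - 7,-1/3,sqrt( 10 )/10 , 0.67, 2, sqrt ( 6),sqrt (14),5]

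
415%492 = 415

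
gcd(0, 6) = 6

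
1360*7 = 9520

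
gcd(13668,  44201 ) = 1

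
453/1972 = 453/1972 = 0.23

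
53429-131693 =- 78264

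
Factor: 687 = 3^1*229^1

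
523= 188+335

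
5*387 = 1935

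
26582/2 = 13291 = 13291.00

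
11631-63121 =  - 51490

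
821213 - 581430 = 239783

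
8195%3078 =2039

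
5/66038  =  5/66038 = 0.00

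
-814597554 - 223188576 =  - 1037786130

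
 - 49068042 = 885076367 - 934144409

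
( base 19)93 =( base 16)ae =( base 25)6o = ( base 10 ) 174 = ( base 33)59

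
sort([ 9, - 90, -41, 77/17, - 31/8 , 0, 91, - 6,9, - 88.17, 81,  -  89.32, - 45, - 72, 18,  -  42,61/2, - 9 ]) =[ - 90, - 89.32, - 88.17, - 72, - 45, - 42,-41, - 9 , - 6, - 31/8,0, 77/17,  9, 9, 18, 61/2, 81 , 91]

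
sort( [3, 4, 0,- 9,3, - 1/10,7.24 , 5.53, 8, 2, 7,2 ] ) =[- 9, - 1/10, 0, 2, 2, 3, 3, 4, 5.53,7,  7.24, 8]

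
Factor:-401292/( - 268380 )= 3^( - 1)*5^( - 1)*7^( - 1 )*157^1 = 157/105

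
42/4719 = 14/1573 = 0.01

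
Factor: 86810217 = 3^1*13^1*197^1*11299^1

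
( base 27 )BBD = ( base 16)2089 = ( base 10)8329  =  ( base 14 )306D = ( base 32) 849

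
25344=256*99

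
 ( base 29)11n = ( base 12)625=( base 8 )1575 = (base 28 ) 13p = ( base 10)893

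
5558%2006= 1546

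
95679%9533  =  349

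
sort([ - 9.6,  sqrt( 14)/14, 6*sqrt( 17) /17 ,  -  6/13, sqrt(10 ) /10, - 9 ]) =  [ - 9.6, - 9,- 6/13,sqrt(14)/14, sqrt( 10) /10, 6*sqrt( 17) /17 ] 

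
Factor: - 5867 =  - 5867^1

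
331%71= 47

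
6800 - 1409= 5391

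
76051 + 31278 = 107329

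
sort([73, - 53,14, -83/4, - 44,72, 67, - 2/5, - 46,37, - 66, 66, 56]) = [ - 66, - 53, - 46, - 44, - 83/4, - 2/5, 14, 37,  56  ,  66,  67,  72 , 73 ] 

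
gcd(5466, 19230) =6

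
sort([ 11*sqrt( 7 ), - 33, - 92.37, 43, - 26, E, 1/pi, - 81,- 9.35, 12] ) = [ - 92.37,  -  81, - 33,-26, - 9.35,1/pi, E, 12,11*sqrt( 7),  43] 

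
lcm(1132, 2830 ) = 5660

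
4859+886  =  5745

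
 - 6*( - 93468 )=560808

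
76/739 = 76/739 = 0.10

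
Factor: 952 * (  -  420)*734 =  - 2^6* 3^1*5^1*7^2*17^1*367^1 = - 293482560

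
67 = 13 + 54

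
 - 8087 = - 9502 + 1415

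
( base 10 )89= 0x59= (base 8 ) 131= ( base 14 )65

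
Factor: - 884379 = -3^1*294793^1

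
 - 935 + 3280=2345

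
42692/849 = 50 + 242/849 = 50.29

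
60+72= 132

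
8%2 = 0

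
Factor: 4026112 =2^8*15727^1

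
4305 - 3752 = 553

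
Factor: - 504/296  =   - 3^2*7^1*37^ ( - 1) = - 63/37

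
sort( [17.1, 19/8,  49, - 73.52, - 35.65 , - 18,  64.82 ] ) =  [ - 73.52,- 35.65 , - 18,  19/8, 17.1 , 49 , 64.82]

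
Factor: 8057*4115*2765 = 91672344575 = 5^2*7^2*79^1*823^1*1151^1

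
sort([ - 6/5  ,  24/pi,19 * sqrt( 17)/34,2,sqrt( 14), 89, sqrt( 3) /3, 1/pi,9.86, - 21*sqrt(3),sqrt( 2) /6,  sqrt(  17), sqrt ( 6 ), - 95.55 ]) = [ - 95.55, - 21*sqrt(3), - 6/5, sqrt( 2)/6,1/pi  ,  sqrt ( 3) /3,2,19*sqrt( 17)/34,sqrt( 6 ), sqrt(14 ),sqrt( 17 ),24/pi,9.86 , 89] 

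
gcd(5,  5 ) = 5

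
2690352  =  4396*612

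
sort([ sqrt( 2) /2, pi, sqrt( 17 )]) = [sqrt( 2)/2, pi, sqrt( 17 )] 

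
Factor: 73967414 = 2^1*36983707^1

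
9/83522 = 9/83522 =0.00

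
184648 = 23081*8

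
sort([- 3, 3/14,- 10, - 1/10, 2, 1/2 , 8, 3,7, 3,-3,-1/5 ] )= [ - 10, - 3 ,- 3, - 1/5, - 1/10, 3/14, 1/2,2, 3,3,7, 8]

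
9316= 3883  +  5433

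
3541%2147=1394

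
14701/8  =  1837 +5/8  =  1837.62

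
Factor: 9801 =3^4*11^2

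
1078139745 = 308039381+770100364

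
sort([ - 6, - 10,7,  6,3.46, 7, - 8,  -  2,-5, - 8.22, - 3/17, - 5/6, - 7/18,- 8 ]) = [ - 10,  -  8.22, - 8,  -  8 ,- 6 ,- 5, - 2, -5/6, - 7/18,- 3/17,3.46 , 6, 7, 7 ] 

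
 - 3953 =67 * ( - 59 ) 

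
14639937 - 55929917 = -41289980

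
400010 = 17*23530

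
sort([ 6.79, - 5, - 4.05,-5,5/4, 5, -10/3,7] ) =[  -  5, - 5, - 4.05, - 10/3, 5/4,5,  6.79,7]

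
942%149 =48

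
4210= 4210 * 1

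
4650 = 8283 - 3633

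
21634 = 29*746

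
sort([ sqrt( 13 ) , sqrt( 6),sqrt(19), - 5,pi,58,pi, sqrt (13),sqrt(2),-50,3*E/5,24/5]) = [ - 50, - 5,sqrt( 2), 3*E/5, sqrt(6),pi,pi,sqrt(13),sqrt( 13),sqrt( 19),24/5,58]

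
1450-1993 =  - 543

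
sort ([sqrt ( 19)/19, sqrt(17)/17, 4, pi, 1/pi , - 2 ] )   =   [-2,sqrt ( 19) /19 , sqrt( 17) /17 , 1/pi,pi,4]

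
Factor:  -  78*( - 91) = 2^1*3^1 * 7^1 *13^2 = 7098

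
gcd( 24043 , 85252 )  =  1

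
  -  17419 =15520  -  32939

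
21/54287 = 21/54287 = 0.00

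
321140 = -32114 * ( - 10 ) 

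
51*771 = 39321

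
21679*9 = 195111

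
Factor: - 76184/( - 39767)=2^3*7^(- 1)*13^(-1)  *19^( - 1)*23^(-1)*89^1*107^1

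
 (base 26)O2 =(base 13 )392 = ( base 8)1162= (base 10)626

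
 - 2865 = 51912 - 54777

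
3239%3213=26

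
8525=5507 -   -  3018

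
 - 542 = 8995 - 9537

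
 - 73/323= - 73/323 = - 0.23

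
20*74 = 1480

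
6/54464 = 3/27232= 0.00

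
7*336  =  2352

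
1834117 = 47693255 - 45859138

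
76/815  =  76/815 = 0.09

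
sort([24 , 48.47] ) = [ 24,48.47]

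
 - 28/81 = -1+53/81 = -0.35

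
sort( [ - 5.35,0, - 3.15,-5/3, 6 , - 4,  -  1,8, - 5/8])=[-5.35, - 4 , - 3.15,-5/3, - 1 , - 5/8 , 0,6,8] 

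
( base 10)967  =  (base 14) 4D1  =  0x3C7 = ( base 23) 1j1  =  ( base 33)ta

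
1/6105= 1/6105 = 0.00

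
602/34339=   602/34339  =  0.02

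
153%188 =153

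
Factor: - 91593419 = - 1109^1*82591^1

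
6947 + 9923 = 16870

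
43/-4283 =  - 1 + 4240/4283= -0.01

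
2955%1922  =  1033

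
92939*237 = 22026543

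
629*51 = 32079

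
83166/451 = 184 + 182/451  =  184.40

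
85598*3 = 256794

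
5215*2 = 10430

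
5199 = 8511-3312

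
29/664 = 29/664 = 0.04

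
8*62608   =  500864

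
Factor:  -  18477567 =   -  3^2*2053063^1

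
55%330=55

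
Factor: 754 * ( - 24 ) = -2^4 *3^1*13^1*29^1 =- 18096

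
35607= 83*429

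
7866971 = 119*66109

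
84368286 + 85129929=169498215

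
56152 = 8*7019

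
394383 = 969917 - 575534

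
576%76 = 44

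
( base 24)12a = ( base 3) 212111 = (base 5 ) 10014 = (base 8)1172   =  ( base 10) 634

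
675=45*15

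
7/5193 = 7/5193=0.00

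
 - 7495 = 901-8396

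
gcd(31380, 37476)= 12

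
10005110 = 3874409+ 6130701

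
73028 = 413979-340951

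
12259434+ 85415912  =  97675346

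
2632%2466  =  166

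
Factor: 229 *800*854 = 156452800  =  2^6*5^2*7^1 * 61^1*229^1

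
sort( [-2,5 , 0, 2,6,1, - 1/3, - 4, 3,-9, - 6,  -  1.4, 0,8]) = [ - 9,  -  6 , - 4,-2,-1.4, - 1/3,0,0,1,2, 3,5, 6, 8]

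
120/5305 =24/1061 = 0.02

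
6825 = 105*65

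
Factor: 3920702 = 2^1*1960351^1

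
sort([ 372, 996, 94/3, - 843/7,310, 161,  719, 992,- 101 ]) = [ - 843/7, - 101,94/3, 161,310 , 372,719, 992, 996]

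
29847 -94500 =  - 64653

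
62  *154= 9548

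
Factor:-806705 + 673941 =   -  2^2*33191^1 = -  132764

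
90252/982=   45126/491 = 91.91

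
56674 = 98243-41569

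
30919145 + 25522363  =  56441508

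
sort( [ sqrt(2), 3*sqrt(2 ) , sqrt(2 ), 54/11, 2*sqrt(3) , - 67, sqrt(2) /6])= [ - 67, sqrt(2)/6, sqrt( 2), sqrt(2 ),2*sqrt ( 3 ), 3*sqrt(2), 54/11 ]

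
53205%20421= 12363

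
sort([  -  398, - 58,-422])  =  [ - 422, - 398 , - 58 ] 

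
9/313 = 9/313 = 0.03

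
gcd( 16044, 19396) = 4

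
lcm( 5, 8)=40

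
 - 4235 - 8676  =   - 12911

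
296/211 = 296/211 =1.40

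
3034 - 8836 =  - 5802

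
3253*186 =605058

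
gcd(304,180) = 4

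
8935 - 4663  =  4272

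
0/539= 0= 0.00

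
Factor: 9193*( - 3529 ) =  -29^1*317^1* 3529^1 = - 32442097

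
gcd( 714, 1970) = 2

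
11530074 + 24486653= 36016727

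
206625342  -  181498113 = 25127229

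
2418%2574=2418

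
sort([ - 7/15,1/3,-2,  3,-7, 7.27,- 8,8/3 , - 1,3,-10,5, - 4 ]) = [-10,-8,  -  7, -4, - 2,-1,-7/15,1/3, 8/3, 3, 3, 5, 7.27]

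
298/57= 5 + 13/57 = 5.23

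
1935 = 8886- 6951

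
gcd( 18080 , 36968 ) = 8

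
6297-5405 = 892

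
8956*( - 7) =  - 62692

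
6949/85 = 6949/85 = 81.75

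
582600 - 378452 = 204148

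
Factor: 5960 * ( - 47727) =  - 2^3*3^2*5^1*149^1*5303^1 = -284452920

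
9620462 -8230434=1390028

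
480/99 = 4 + 28/33 = 4.85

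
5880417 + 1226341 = 7106758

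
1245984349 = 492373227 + 753611122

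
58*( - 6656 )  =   - 386048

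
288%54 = 18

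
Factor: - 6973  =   - 19^1 * 367^1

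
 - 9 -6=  - 15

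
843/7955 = 843/7955=0.11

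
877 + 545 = 1422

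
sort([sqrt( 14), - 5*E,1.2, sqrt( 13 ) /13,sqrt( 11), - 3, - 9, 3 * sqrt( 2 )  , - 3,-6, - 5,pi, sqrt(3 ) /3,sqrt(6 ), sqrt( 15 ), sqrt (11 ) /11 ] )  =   [ - 5*E, - 9, - 6 , - 5 ,  -  3, - 3 , sqrt( 13) /13,sqrt( 11 )/11, sqrt (3 ) /3,1.2, sqrt( 6 ), pi, sqrt( 11 ), sqrt( 14), sqrt( 15), 3*sqrt(2) ]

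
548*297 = 162756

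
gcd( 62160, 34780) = 740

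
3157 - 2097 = 1060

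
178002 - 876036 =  - 698034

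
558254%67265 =20134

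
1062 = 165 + 897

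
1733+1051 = 2784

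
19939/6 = 19939/6 = 3323.17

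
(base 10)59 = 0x3B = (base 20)2J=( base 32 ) 1r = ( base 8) 73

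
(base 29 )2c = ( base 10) 70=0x46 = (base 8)106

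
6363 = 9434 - 3071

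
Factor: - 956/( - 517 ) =2^2 * 11^(-1) *47^ ( - 1)*239^1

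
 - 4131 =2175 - 6306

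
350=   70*5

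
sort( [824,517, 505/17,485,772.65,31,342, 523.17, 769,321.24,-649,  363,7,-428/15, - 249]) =[ - 649, - 249, - 428/15, 7,505/17,31, 321.24,342,363,485, 517,523.17,  769,772.65, 824] 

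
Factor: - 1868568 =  - 2^3*3^1*13^1*53^1*113^1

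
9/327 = 3/109 = 0.03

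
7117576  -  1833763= 5283813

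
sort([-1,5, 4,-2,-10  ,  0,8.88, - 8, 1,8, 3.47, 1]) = [ - 10,-8, - 2, -1,0,1,1,3.47, 4,  5, 8,8.88] 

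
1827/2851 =1827/2851 = 0.64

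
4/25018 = 2/12509 = 0.00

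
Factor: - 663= - 3^1*13^1 * 17^1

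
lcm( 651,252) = 7812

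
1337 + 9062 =10399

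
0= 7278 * 0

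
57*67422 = 3843054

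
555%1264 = 555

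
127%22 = 17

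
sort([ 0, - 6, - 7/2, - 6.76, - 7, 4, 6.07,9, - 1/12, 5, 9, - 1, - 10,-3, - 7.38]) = [ - 10,-7.38, - 7,- 6.76 , - 6, - 7/2,  -  3, - 1, -1/12, 0 , 4, 5, 6.07, 9, 9] 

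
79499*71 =5644429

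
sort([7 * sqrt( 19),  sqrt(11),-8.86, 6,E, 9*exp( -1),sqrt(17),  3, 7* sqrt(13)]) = [ - 8.86, E , 3, 9 * exp( - 1), sqrt( 11 ),sqrt( 17),6,7 * sqrt( 13),7 * sqrt ( 19 )]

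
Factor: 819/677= 3^2*7^1*13^1*677^(-1)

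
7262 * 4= 29048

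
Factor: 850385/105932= 2^( - 2)*5^1* 53^1*71^( - 1)*373^( - 1)*3209^1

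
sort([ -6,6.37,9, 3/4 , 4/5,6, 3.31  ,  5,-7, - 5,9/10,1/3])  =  [ -7,-6, - 5,1/3, 3/4 , 4/5, 9/10,3.31 , 5,6, 6.37,9]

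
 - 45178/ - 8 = 22589/4 = 5647.25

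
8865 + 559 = 9424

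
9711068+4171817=13882885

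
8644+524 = 9168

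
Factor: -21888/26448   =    -  24/29  =  - 2^3*3^1 *29^( - 1)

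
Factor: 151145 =5^1*19^1*37^1*43^1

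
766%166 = 102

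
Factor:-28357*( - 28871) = 7^1 * 4051^1 *28871^1 = 818694947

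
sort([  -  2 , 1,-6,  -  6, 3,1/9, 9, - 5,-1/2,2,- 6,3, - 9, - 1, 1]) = [ -9, - 6,- 6,-6, - 5, - 2, - 1, - 1/2, 1/9, 1,1, 2,3,3,9 ]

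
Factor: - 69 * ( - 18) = 1242  =  2^1 * 3^3*23^1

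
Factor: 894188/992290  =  447094/496145 = 2^1*5^(-1 ) *13^(-1)*17^( - 1 ) * 449^(  -  1)*223547^1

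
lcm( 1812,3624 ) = 3624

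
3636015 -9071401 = - 5435386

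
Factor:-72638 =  - 2^1*36319^1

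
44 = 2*22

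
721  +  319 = 1040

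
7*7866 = 55062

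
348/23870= 174/11935 = 0.01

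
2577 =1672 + 905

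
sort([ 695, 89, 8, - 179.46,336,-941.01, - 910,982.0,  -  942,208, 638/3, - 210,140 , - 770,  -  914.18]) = [  -  942, - 941.01, - 914.18,  -  910,-770, - 210, - 179.46,8, 89,140,208, 638/3, 336 , 695, 982.0 ]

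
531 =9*59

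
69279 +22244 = 91523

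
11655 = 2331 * 5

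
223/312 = 223/312= 0.71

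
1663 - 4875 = - 3212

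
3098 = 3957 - 859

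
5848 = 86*68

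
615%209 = 197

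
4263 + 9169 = 13432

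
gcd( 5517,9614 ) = 1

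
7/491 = 7/491  =  0.01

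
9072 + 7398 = 16470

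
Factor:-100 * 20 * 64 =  -2^10*5^3 = - 128000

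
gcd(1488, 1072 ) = 16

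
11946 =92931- 80985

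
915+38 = 953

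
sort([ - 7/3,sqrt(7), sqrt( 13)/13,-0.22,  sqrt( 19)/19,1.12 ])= [ - 7/3,-0.22,sqrt( 19)/19, sqrt(13)/13,1.12,sqrt( 7 ) ]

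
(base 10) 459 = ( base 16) 1CB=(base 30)f9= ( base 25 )i9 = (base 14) 24b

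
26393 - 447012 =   -  420619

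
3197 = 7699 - 4502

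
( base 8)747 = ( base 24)k7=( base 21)124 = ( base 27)i1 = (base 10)487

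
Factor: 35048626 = 2^1*2311^1*7583^1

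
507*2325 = 1178775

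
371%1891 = 371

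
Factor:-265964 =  - 2^2*66491^1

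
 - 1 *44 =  - 44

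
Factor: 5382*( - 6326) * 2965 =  - 2^2*3^2 *5^1 * 13^1  *23^1*593^1*3163^1 = - 100947967380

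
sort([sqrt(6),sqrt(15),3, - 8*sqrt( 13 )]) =[ - 8*sqrt(13), sqrt(6), 3, sqrt(15)] 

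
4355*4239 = 18460845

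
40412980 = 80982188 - 40569208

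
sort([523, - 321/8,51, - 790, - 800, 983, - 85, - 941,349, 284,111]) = [ - 941, - 800,-790, - 85, - 321/8,51,111,284, 349, 523,983]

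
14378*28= 402584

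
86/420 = 43/210 = 0.20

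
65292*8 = 522336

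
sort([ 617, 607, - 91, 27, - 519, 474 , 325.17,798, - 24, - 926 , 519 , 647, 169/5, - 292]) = [ - 926, - 519, - 292, - 91, - 24,27,169/5, 325.17, 474, 519 , 607, 617,647,798 ]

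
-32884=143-33027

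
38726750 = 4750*8153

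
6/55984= 3/27992=0.00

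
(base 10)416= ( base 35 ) bv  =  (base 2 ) 110100000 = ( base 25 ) gg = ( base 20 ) 10g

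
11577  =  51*227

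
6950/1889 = 3 + 1283/1889 = 3.68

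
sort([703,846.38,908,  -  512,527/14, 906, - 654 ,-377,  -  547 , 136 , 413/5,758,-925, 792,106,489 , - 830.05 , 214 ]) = [ - 925, - 830.05, - 654,-547, - 512 ,  -  377 , 527/14, 413/5, 106,136, 214, 489 , 703, 758, 792,  846.38,906 , 908 ]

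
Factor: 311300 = 2^2*5^2*11^1*283^1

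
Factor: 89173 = 7^1 *12739^1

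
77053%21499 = 12556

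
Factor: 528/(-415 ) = -2^4*3^1*5^( - 1) * 11^1*83^(-1)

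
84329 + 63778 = 148107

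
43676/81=43676/81 = 539.21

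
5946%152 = 18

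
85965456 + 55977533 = 141942989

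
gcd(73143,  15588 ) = 9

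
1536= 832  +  704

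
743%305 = 133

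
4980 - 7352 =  - 2372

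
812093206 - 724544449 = 87548757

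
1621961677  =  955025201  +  666936476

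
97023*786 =76260078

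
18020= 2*9010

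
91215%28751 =4962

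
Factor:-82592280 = - 2^3*3^2*5^1*229423^1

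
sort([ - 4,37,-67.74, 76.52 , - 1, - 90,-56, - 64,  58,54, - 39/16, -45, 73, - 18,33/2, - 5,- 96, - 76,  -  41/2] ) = [ - 96, - 90, - 76, - 67.74, - 64, - 56,-45,  -  41/2 ,  -  18,  -  5,  -  4, -39/16, -1, 33/2, 37,54, 58, 73, 76.52] 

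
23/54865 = 23/54865  =  0.00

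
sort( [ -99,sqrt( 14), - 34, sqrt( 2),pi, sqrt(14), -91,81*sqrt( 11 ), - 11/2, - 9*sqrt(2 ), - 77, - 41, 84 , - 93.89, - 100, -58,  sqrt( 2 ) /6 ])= [-100, - 99, - 93.89,- 91,-77, - 58, - 41, - 34, - 9*sqrt( 2 ) ,  -  11/2,sqrt(2)/6, sqrt( 2), pi, sqrt ( 14) , sqrt(14), 84, 81 * sqrt( 11)]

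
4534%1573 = 1388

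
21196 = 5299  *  4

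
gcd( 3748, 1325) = 1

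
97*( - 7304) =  - 708488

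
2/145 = 2/145 = 0.01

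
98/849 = 98/849 = 0.12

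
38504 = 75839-37335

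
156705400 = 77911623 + 78793777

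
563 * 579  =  325977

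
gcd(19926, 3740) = 2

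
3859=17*227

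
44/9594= 22/4797 = 0.00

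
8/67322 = 4/33661 = 0.00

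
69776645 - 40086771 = 29689874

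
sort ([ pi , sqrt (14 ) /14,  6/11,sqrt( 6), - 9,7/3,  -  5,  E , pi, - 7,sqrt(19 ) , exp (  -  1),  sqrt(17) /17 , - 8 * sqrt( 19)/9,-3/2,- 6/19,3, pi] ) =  [ - 9,  -  7,  -  5,-8* sqrt (19 )/9, - 3/2, - 6/19, sqrt (17) /17 , sqrt ( 14)/14,exp( - 1), 6/11,7/3,  sqrt( 6),E, 3,pi,pi,pi , sqrt( 19 )]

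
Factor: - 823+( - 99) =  - 922 = -2^1 * 461^1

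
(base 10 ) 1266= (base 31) 19q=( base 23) 291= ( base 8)2362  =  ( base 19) 39c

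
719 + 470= 1189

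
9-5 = 4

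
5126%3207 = 1919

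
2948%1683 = 1265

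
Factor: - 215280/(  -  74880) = 2^(-3 )*23^1 = 23/8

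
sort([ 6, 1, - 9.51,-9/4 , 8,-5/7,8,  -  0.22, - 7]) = [ - 9.51, - 7, - 9/4,- 5/7  ,-0.22,1,6, 8, 8]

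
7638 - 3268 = 4370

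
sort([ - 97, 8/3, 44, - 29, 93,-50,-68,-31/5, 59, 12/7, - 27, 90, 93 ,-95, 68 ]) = [ - 97,- 95,  -  68, -50,  -  29, - 27, - 31/5, 12/7,8/3,44, 59,68,90,93,  93]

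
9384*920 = 8633280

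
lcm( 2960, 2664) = 26640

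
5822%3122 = 2700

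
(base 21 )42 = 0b1010110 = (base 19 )4a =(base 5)321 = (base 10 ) 86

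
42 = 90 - 48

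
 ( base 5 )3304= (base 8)706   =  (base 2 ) 111000110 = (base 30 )f4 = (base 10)454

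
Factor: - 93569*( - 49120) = 4596109280 = 2^5*5^1*7^1*307^1*13367^1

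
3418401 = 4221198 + -802797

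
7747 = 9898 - 2151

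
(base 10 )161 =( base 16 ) A1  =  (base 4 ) 2201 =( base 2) 10100001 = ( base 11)137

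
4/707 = 4/707=0.01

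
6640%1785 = 1285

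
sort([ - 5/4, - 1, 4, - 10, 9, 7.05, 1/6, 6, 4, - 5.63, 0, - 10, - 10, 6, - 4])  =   [ - 10, - 10, - 10, - 5.63,-4, - 5/4 , - 1, 0, 1/6, 4,4, 6, 6,7.05, 9]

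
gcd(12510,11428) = 2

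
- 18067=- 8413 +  - 9654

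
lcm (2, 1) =2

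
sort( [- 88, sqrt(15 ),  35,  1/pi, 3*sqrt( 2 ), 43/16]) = [ - 88, 1/pi,  43/16, sqrt(15), 3*sqrt(2), 35 ] 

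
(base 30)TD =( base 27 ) 15j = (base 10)883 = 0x373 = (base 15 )3dd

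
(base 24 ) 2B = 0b111011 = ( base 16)3b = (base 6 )135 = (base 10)59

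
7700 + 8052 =15752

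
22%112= 22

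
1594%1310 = 284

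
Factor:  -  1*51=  - 3^1*17^1= - 51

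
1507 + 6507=8014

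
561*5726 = 3212286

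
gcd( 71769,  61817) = 1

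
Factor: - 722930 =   -  2^1*5^1*13^1*67^1*83^1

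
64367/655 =64367/655= 98.27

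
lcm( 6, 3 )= 6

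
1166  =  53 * 22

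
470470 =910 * 517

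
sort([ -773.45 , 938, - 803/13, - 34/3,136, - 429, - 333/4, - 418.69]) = [- 773.45,-429, - 418.69, - 333/4, - 803/13, - 34/3,136,  938] 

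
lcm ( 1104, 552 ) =1104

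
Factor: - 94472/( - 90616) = 7^2 * 47^( - 1)= 49/47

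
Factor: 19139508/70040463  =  2^2*3^1*37^1 *83^( - 2) * 3389^( - 1) * 14369^1 = 6379836/23346821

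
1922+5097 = 7019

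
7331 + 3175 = 10506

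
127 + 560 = 687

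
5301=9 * 589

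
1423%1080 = 343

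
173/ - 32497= -1 + 32324/32497 = -0.01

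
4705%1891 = 923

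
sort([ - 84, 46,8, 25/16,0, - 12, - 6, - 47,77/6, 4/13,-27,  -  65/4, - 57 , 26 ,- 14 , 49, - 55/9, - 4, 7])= [ - 84,-57,- 47, - 27,-65/4,  -  14, - 12, -55/9,-6, - 4,0, 4/13 , 25/16, 7,8, 77/6, 26, 46,49]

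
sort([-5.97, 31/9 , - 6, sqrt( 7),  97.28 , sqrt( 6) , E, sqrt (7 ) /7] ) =[ - 6, - 5.97 , sqrt( 7)/7, sqrt( 6 ), sqrt( 7),E,31/9, 97.28]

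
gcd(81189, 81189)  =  81189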